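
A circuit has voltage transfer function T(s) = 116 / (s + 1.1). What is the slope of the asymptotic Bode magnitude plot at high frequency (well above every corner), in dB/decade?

-20 dB/decade

With 0 zeros and 1 pole, the high-frequency asymptotic slope is 20 × (0 − 1) = -20 dB/decade.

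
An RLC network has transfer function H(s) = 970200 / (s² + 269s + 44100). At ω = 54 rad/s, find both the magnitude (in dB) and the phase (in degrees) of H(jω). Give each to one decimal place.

|(j54)² + 269(j54) + 44100| = |41184 + j14526| = 4.367e+04
|H(j54)| = 970200 / 4.367e+04 = 22.216
20 log₁₀(22.216) = 26.93 dB
∠[(j54)² + 269(j54) + 44100] = ∠[41184 + j14526] = 19.43°
∠H(j54) = −19.43° = -19.43°

|H| = 26.9 dB, ∠H = -19.4°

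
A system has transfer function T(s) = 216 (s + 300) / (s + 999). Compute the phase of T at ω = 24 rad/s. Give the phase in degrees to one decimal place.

∠(j24 + 300) = arctan(24/300) = 4.57°
∠(j24 + 999) = arctan(24/999) = 1.38°
∠T(j24) = 4.57° − 1.38° = 3.20°

3.2 deg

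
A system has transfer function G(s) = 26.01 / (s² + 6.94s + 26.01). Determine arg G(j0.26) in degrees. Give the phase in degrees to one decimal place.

-4.0°

∠[(j0.26)² + 6.94(j0.26) + 26.01] = ∠[25.942 + j1.8044] = 3.98°
∠G(j0.26) = −3.98° = -3.98°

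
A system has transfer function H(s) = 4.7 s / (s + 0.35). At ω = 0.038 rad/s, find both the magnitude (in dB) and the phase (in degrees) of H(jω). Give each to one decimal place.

|H| = -5.9 dB, ∠H = 83.8°

|j0.038| = 0.038
|j0.038 + 0.35| = √(0.038² + 0.35²) = 0.3521
|H(j0.038)| = 4.7 × 0.038 / 0.3521 = 0.5073
20 log₁₀(0.5073) = -5.89 dB
∠(j0.038) = 90.00°
∠(j0.038 + 0.35) = arctan(0.038/0.35) = 6.20°
∠H(j0.038) = 90.00° − 6.20° = 83.80°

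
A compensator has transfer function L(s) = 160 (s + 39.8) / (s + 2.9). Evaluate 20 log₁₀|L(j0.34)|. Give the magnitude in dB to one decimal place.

|j0.34 + 39.8| = √(0.34² + 39.8²) = 39.8
|j0.34 + 2.9| = √(0.34² + 2.9²) = 2.92
|L(j0.34)| = 160 × 39.8 / 2.92 = 2181
20 log₁₀(2181) = 66.77 dB

66.8 dB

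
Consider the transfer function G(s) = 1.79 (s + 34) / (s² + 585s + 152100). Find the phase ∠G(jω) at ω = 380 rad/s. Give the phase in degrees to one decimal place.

∠(j380 + 34) = arctan(380/34) = 84.89°
∠[(j380)² + 585(j380) + 152100] = ∠[7700 + j2.223e+05] = 88.02°
∠G(j380) = 84.89° − 88.02° = -3.13°

-3.1°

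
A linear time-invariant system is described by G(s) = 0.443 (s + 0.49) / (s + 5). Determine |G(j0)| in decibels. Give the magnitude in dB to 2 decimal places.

G(0) = 0.443 × 0.49 / 5 = 0.043414
20 log₁₀(0.043414) = -27.247 dB

-27.25 dB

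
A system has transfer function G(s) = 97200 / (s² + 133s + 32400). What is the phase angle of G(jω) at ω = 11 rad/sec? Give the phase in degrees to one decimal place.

-2.6°

∠[(j11)² + 133(j11) + 32400] = ∠[32279 + j1463] = 2.60°
∠G(j11) = −2.60° = -2.60°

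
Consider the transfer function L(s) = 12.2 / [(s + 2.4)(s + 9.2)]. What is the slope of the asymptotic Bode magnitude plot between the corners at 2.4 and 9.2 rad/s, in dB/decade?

-20 dB/decade

In this band the factors already past their corner are: pole at 2.4; net slope = -20 dB/decade.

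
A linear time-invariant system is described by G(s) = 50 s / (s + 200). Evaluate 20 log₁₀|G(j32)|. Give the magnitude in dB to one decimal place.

18.0 dB

|j32| = 32
|j32 + 200| = √(32² + 200²) = 202.5
|G(j32)| = 50 × 32 / 202.5 = 7.8995
20 log₁₀(7.8995) = 17.95 dB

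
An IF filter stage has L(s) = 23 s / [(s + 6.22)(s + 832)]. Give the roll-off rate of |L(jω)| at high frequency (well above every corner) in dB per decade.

-20 dB/decade

With 1 zero and 2 poles, the high-frequency asymptotic slope is 20 × (1 − 2) = -20 dB/decade.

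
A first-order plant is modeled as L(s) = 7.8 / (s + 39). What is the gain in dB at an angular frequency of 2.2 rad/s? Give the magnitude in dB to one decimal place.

-14.0 dB

|j2.2 + 39| = √(2.2² + 39²) = 39.06
|L(j2.2)| = 7.8 / 39.06 = 0.19968
20 log₁₀(0.19968) = -13.99 dB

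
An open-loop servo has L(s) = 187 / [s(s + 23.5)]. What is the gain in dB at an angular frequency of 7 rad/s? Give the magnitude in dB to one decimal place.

0.7 dB

|j7 + 23.5| = √(7² + 23.5²) = 24.52
|j7| = 7
|L(j7)| = 187 / (24.52 × 7) = 1.0895
20 log₁₀(1.0895) = 0.74 dB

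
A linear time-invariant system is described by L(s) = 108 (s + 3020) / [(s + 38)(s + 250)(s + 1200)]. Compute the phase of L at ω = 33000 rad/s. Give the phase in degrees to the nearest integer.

∠(j33000 + 3020) = arctan(33000/3020) = 84.77°
∠(j33000 + 38) = arctan(33000/38) = 89.93°
∠(j33000 + 250) = arctan(33000/250) = 89.57°
∠(j33000 + 1200) = arctan(33000/1200) = 87.92°
∠L(j33000) = 84.77° − (89.93° + 89.57° + 87.92°) = -182.65°

-183 deg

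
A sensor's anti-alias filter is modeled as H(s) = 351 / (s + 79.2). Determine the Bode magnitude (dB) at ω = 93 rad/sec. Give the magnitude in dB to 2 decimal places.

9.17 dB

|j93 + 79.2| = √(93² + 79.2²) = 122.2
|H(j93)| = 351 / 122.2 = 2.8734
20 log₁₀(2.8734) = 9.168 dB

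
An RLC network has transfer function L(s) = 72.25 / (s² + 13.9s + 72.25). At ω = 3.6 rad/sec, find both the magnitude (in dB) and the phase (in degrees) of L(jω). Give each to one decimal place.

|(j3.6)² + 13.9(j3.6) + 72.25| = |59.29 + j50.04| = 77.58
|L(j3.6)| = 72.25 / 77.58 = 0.93125
20 log₁₀(0.93125) = -0.62 dB
∠[(j3.6)² + 13.9(j3.6) + 72.25] = ∠[59.29 + j50.04] = 40.16°
∠L(j3.6) = −40.16° = -40.16°

|L| = -0.6 dB, ∠L = -40.2°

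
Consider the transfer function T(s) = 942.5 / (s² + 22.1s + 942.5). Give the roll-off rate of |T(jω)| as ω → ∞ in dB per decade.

With 0 zeros and 2 poles, the high-frequency asymptotic slope is 20 × (0 − 2) = -40 dB/decade.

-40 dB/decade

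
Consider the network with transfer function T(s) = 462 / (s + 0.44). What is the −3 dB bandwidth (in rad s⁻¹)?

0.44 rad s⁻¹

For a single-pole low-pass, the −3 dB point is at the pole: ω = 0.44 rad s⁻¹.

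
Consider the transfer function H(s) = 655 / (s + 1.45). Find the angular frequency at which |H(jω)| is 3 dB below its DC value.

For a single-pole low-pass, the −3 dB point is at the pole: ω = 1.45 rad/s.

1.45 rad/s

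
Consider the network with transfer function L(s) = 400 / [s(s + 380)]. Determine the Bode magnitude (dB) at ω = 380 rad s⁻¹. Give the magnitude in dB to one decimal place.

-54.2 dB

|j380 + 380| = √(380² + 380²) = 537.4
|j380| = 380
|L(j380)| = 400 / (537.4 × 380) = 0.0019587
20 log₁₀(0.0019587) = -54.16 dB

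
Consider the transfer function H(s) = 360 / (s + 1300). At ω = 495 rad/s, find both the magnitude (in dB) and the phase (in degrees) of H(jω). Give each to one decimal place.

|j495 + 1300| = √(495² + 1300²) = 1391
|H(j495)| = 360 / 1391 = 0.2588
20 log₁₀(0.2588) = -11.74 dB
∠(j495 + 1300) = arctan(495/1300) = 20.85°
∠H(j495) = −20.85° = -20.85°

|H| = -11.7 dB, ∠H = -20.8°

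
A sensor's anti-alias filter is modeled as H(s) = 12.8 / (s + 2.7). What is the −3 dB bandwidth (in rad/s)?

2.7 rad/s

For a single-pole low-pass, the −3 dB point is at the pole: ω = 2.7 rad/s.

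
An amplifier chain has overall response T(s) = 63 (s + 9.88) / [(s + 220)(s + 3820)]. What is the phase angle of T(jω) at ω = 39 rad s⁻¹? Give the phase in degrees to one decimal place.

65.1°

∠(j39 + 9.88) = arctan(39/9.88) = 75.78°
∠(j39 + 220) = arctan(39/220) = 10.05°
∠(j39 + 3820) = arctan(39/3820) = 0.58°
∠T(j39) = 75.78° − (10.05° + 0.58°) = 65.15°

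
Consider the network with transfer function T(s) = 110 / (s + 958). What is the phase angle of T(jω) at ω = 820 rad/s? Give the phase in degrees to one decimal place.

-40.6°

∠(j820 + 958) = arctan(820/958) = 40.56°
∠T(j820) = −40.56° = -40.56°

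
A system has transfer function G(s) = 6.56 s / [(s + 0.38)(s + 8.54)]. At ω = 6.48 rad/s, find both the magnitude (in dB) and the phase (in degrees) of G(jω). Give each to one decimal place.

|j6.48| = 6.48
|j6.48 + 0.38| = √(6.48² + 0.38²) = 6.491
|j6.48 + 8.54| = √(6.48² + 8.54²) = 10.72
|G(j6.48)| = 6.56 × 6.48 / (6.491 × 10.72) = 0.61088
20 log₁₀(0.61088) = -4.28 dB
∠(j6.48) = 90.00°
∠(j6.48 + 0.38) = arctan(6.48/0.38) = 86.64°
∠(j6.48 + 8.54) = arctan(6.48/8.54) = 37.19°
∠G(j6.48) = 90.00° − (86.64° + 37.19°) = -33.83°

|G| = -4.3 dB, ∠G = -33.8°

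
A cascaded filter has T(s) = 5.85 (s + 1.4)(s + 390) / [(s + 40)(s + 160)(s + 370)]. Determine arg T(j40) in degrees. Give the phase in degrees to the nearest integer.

∠(j40 + 1.4) = arctan(40/1.4) = 88.00°
∠(j40 + 390) = arctan(40/390) = 5.86°
∠(j40 + 40) = arctan(40/40) = 45.00°
∠(j40 + 160) = arctan(40/160) = 14.04°
∠(j40 + 370) = arctan(40/370) = 6.17°
∠T(j40) = 88.00° + 5.86° − (45.00° + 14.04° + 6.17°) = 28.65°

29°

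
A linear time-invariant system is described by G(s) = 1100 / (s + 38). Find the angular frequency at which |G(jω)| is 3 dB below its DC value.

38 rad s⁻¹

For a single-pole low-pass, the −3 dB point is at the pole: ω = 38 rad s⁻¹.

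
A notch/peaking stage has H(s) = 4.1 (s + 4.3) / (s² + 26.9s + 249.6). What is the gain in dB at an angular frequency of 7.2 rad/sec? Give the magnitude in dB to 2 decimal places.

|j7.2 + 4.3| = √(7.2² + 4.3²) = 8.386
|(j7.2)² + 26.9(j7.2) + 249.6| = |197.76 + j193.68| = 276.8
|H(j7.2)| = 4.1 × 8.386 / 276.8 = 0.12422
20 log₁₀(0.12422) = -18.116 dB

-18.12 dB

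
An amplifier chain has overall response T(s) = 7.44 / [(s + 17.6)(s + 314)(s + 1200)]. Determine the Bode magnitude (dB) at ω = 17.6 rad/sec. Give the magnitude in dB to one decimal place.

-122.0 dB

|j17.6 + 17.6| = √(17.6² + 17.6²) = 24.89
|j17.6 + 314| = √(17.6² + 314²) = 314.5
|j17.6 + 1200| = √(17.6² + 1200²) = 1200
|T(j17.6)| = 7.44 / (24.89 × 314.5 × 1200) = 7.9197e-07
20 log₁₀(7.9197e-07) = -122.03 dB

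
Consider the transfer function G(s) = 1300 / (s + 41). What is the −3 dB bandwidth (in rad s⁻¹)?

For a single-pole low-pass, the −3 dB point is at the pole: ω = 41 rad s⁻¹.

41 rad s⁻¹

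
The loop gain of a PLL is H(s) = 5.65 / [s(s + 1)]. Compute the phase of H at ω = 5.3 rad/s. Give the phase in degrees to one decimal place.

∠(j5.3 + 1) = arctan(5.3/1) = 79.32°
∠(j5.3) = 90.00°
∠H(j5.3) = − (79.32° + 90.00°) = -169.32°

-169.3 deg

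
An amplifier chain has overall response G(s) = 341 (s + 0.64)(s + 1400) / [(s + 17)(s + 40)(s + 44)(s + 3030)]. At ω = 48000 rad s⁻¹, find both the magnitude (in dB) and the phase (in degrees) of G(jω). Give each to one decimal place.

|j48000 + 0.64| = √(48000² + 0.64²) = 4.8e+04
|j48000 + 1400| = √(48000² + 1400²) = 4.802e+04
|j48000 + 17| = √(48000² + 17²) = 4.8e+04
|j48000 + 40| = √(48000² + 40²) = 4.8e+04
|j48000 + 44| = √(48000² + 44²) = 4.8e+04
|j48000 + 3030| = √(48000² + 3030²) = 4.81e+04
|G(j48000)| = 341 × 4.8e+04 × 4.802e+04 / (4.8e+04 × 4.8e+04 × 4.8e+04 × 4.81e+04) = 1.4777e-07
20 log₁₀(1.4777e-07) = -136.61 dB
∠(j48000 + 0.64) = arctan(48000/0.64) = 90.00°
∠(j48000 + 1400) = arctan(48000/1400) = 88.33°
∠(j48000 + 17) = arctan(48000/17) = 89.98°
∠(j48000 + 40) = arctan(48000/40) = 89.95°
∠(j48000 + 44) = arctan(48000/44) = 89.95°
∠(j48000 + 3030) = arctan(48000/3030) = 86.39°
∠G(j48000) = 90.00° + 88.33° − (89.98° + 89.95° + 89.95° + 86.39°) = -177.94°

|G| = -136.6 dB, ∠G = -177.9°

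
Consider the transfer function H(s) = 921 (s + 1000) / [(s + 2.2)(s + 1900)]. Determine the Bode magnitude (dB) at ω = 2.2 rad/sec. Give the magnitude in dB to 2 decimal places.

43.85 dB

|j2.2 + 1000| = √(2.2² + 1000²) = 1000
|j2.2 + 2.2| = √(2.2² + 2.2²) = 3.111
|j2.2 + 1900| = √(2.2² + 1900²) = 1900
|H(j2.2)| = 921 × 1000 / (3.111 × 1900) = 155.8
20 log₁₀(155.8) = 43.851 dB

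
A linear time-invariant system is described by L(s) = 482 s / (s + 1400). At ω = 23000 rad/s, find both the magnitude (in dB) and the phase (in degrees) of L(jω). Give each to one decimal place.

|L| = 53.6 dB, ∠L = 3.5°

|j23000| = 2.3e+04
|j23000 + 1400| = √(23000² + 1400²) = 2.304e+04
|L(j23000)| = 482 × 2.3e+04 / 2.304e+04 = 481.11
20 log₁₀(481.11) = 53.64 dB
∠(j23000) = 90.00°
∠(j23000 + 1400) = arctan(23000/1400) = 86.52°
∠L(j23000) = 90.00° − 86.52° = 3.48°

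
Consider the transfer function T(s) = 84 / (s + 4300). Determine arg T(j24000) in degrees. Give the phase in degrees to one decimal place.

-79.8°

∠(j24000 + 4300) = arctan(24000/4300) = 79.84°
∠T(j24000) = −79.84° = -79.84°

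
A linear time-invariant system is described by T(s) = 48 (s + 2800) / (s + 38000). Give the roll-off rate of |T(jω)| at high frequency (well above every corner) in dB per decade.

With 1 zero and 1 pole, the high-frequency asymptotic slope is 20 × (1 − 1) = 0 dB/decade.

0 dB/decade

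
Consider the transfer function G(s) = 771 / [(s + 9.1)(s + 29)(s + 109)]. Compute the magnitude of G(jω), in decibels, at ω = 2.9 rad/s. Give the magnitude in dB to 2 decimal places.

-31.90 dB

|j2.9 + 9.1| = √(2.9² + 9.1²) = 9.551
|j2.9 + 29| = √(2.9² + 29²) = 29.14
|j2.9 + 109| = √(2.9² + 109²) = 109
|G(j2.9)| = 771 / (9.551 × 29.14 × 109) = 0.025402
20 log₁₀(0.025402) = -31.903 dB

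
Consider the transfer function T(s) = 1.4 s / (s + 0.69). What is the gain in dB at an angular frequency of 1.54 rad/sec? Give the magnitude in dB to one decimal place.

|j1.54| = 1.54
|j1.54 + 0.69| = √(1.54² + 0.69²) = 1.688
|T(j1.54)| = 1.4 × 1.54 / 1.688 = 1.2776
20 log₁₀(1.2776) = 2.13 dB

2.1 dB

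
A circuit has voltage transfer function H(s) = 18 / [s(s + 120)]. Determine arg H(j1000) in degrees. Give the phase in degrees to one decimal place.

∠(j1000 + 120) = arctan(1000/120) = 83.16°
∠(j1000) = 90.00°
∠H(j1000) = − (83.16° + 90.00°) = -173.16°

-173.2 deg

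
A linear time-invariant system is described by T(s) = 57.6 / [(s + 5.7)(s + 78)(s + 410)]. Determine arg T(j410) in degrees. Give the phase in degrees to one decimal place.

-213.4°

∠(j410 + 5.7) = arctan(410/5.7) = 89.20°
∠(j410 + 78) = arctan(410/78) = 79.23°
∠(j410 + 410) = arctan(410/410) = 45.00°
∠T(j410) = − (89.20° + 79.23° + 45.00°) = -213.43°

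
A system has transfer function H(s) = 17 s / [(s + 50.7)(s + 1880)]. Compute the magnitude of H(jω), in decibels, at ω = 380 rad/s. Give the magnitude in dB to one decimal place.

|j380| = 380
|j380 + 50.7| = √(380² + 50.7²) = 383.4
|j380 + 1880| = √(380² + 1880²) = 1918
|H(j380)| = 17 × 380 / (383.4 × 1918) = 0.0087855
20 log₁₀(0.0087855) = -41.12 dB

-41.1 dB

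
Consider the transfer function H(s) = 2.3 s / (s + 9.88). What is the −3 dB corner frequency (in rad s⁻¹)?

For a single-pole high-pass, the −3 dB point is at the pole: ω = 9.88 rad s⁻¹.

9.88 rad s⁻¹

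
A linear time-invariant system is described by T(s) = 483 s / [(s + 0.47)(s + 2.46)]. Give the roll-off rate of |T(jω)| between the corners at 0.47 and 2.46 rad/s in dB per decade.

In this band the factors already past their corner are: 1 differentiator zero, pole at 0.47; net slope = 0 dB/decade.

0 dB/decade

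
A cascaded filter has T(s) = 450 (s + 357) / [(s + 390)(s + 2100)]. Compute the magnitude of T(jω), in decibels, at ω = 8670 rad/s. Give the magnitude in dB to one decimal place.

-25.9 dB

|j8670 + 357| = √(8670² + 357²) = 8677
|j8670 + 390| = √(8670² + 390²) = 8679
|j8670 + 2100| = √(8670² + 2100²) = 8921
|T(j8670)| = 450 × 8677 / (8679 × 8921) = 0.050436
20 log₁₀(0.050436) = -25.95 dB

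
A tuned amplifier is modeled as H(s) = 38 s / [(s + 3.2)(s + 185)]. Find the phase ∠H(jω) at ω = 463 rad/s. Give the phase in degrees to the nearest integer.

∠(j463) = 90.00°
∠(j463 + 3.2) = arctan(463/3.2) = 89.60°
∠(j463 + 185) = arctan(463/185) = 68.22°
∠H(j463) = 90.00° − (89.60° + 68.22°) = -67.82°

-68 deg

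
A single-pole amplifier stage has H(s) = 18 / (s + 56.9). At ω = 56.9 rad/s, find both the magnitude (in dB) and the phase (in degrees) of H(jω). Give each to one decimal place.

|j56.9 + 56.9| = √(56.9² + 56.9²) = 80.47
|H(j56.9)| = 18 / 80.47 = 0.22369
20 log₁₀(0.22369) = -13.01 dB
∠(j56.9 + 56.9) = arctan(56.9/56.9) = 45.00°
∠H(j56.9) = −45.00° = -45.00°

|H| = -13.0 dB, ∠H = -45.0°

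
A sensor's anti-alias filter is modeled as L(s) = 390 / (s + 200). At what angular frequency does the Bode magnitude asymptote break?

The single real pole at s = −200 gives a corner at ω = 200 rad/s.

200 rad/s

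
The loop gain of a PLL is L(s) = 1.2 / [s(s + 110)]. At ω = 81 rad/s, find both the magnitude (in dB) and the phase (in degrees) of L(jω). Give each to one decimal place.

|L| = -79.3 dB, ∠L = -126.4°

|j81 + 110| = √(81² + 110²) = 136.6
|j81| = 81
|L(j81)| = 1.2 / (136.6 × 81) = 0.00010845
20 log₁₀(0.00010845) = -79.30 dB
∠(j81 + 110) = arctan(81/110) = 36.37°
∠(j81) = 90.00°
∠L(j81) = − (36.37° + 90.00°) = -126.37°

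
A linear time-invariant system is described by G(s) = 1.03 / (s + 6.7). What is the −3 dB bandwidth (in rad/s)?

For a single-pole low-pass, the −3 dB point is at the pole: ω = 6.7 rad/s.

6.7 rad/s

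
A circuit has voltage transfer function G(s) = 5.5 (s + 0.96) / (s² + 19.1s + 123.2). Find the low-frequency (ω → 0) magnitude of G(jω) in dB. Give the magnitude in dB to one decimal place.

-27.4 dB

G(0) = 5.5 × 0.96 / 123.2 = 0.042857
20 log₁₀(0.042857) = -27.36 dB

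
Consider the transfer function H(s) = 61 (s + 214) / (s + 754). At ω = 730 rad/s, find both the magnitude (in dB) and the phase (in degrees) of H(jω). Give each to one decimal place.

|H| = 32.9 dB, ∠H = 29.6°

|j730 + 214| = √(730² + 214²) = 760.7
|j730 + 754| = √(730² + 754²) = 1049
|H(j730)| = 61 × 760.7 / 1049 = 44.216
20 log₁₀(44.216) = 32.91 dB
∠(j730 + 214) = arctan(730/214) = 73.66°
∠(j730 + 754) = arctan(730/754) = 44.07°
∠H(j730) = 73.66° − 44.07° = 29.59°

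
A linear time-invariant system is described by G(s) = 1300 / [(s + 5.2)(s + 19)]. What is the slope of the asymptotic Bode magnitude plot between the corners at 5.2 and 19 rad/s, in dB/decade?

-20 dB/decade

In this band the factors already past their corner are: pole at 5.2; net slope = -20 dB/decade.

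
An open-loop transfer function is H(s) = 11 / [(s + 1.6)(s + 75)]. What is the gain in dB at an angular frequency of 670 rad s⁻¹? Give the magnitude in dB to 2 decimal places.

|j670 + 1.6| = √(670² + 1.6²) = 670
|j670 + 75| = √(670² + 75²) = 674.2
|H(j670)| = 11 / (670 × 674.2) = 2.4352e-05
20 log₁₀(2.4352e-05) = -92.269 dB

-92.27 dB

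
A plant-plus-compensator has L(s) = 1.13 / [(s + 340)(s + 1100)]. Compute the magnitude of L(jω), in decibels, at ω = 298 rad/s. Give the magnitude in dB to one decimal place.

|j298 + 340| = √(298² + 340²) = 452.1
|j298 + 1100| = √(298² + 1100²) = 1140
|L(j298)| = 1.13 / (452.1 × 1140) = 2.1931e-06
20 log₁₀(2.1931e-06) = -113.18 dB

-113.2 dB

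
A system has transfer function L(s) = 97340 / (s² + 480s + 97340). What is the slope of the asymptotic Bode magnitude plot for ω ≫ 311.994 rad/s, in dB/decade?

With 0 zeros and 2 poles, the high-frequency asymptotic slope is 20 × (0 − 2) = -40 dB/decade.

-40 dB/decade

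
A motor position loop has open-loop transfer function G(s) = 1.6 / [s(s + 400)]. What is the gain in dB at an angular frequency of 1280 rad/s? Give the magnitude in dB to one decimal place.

-120.6 dB

|j1280 + 400| = √(1280² + 400²) = 1341
|j1280| = 1280
|G(j1280)| = 1.6 / (1341 × 1280) = 9.3211e-07
20 log₁₀(9.3211e-07) = -120.61 dB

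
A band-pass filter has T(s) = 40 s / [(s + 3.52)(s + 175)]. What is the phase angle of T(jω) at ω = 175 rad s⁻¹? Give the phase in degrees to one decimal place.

∠(j175) = 90.00°
∠(j175 + 3.52) = arctan(175/3.52) = 88.85°
∠(j175 + 175) = arctan(175/175) = 45.00°
∠T(j175) = 90.00° − (88.85° + 45.00°) = -43.85°

-43.8°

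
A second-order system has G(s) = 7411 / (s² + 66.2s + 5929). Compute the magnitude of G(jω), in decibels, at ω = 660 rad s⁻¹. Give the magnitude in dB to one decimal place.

|(j660)² + 66.2(j660) + 5929| = |-4.2967e+05 + j43692| = 4.319e+05
|G(j660)| = 7411 / 4.319e+05 = 0.01716
20 log₁₀(0.01716) = -35.31 dB

-35.3 dB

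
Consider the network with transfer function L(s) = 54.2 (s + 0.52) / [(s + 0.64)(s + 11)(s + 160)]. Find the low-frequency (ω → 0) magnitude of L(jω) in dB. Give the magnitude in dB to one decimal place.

-32.0 dB

L(0) = 54.2 × 0.52 / (0.64 × 11 × 160) = 0.025021
20 log₁₀(0.025021) = -32.03 dB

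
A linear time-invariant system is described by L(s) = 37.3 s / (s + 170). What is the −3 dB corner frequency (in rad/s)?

170 rad/s

For a single-pole high-pass, the −3 dB point is at the pole: ω = 170 rad/s.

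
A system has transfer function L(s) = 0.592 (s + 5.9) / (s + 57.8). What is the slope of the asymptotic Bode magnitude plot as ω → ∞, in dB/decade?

With 1 zero and 1 pole, the high-frequency asymptotic slope is 20 × (1 − 1) = 0 dB/decade.

0 dB/decade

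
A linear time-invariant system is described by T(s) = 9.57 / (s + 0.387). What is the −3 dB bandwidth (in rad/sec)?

0.387 rad/sec

For a single-pole low-pass, the −3 dB point is at the pole: ω = 0.387 rad/sec.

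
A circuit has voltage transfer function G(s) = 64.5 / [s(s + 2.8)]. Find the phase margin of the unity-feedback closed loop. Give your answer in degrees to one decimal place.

Gain crossover: |G(jω)| = 1 at ω ≈ 7.79 rad/s.
∠G(j7.79) = −90° − arctan(7.79/2.8) ≈ -160.23°
PM = 180° + (-160.23°) = 19.77°

19.8°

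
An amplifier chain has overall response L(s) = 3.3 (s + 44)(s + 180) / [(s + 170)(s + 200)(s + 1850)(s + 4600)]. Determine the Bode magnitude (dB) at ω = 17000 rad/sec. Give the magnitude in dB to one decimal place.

|j17000 + 44| = √(17000² + 44²) = 1.7e+04
|j17000 + 180| = √(17000² + 180²) = 1.7e+04
|j17000 + 170| = √(17000² + 170²) = 1.7e+04
|j17000 + 200| = √(17000² + 200²) = 1.7e+04
|j17000 + 1850| = √(17000² + 1850²) = 1.71e+04
|j17000 + 4600| = √(17000² + 4600²) = 1.761e+04
|L(j17000)| = 3.3 × 1.7e+04 × 1.7e+04 / (1.7e+04 × 1.7e+04 × 1.71e+04 × 1.761e+04) = 1.0957e-08
20 log₁₀(1.0957e-08) = -159.21 dB

-159.2 dB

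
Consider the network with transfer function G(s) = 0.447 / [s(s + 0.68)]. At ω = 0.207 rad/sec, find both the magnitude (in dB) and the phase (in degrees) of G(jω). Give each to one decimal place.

|G| = 9.7 dB, ∠G = -106.9°

|j0.207 + 0.68| = √(0.207² + 0.68²) = 0.7108
|j0.207| = 0.207
|G(j0.207)| = 0.447 / (0.7108 × 0.207) = 3.038
20 log₁₀(3.038) = 9.65 dB
∠(j0.207 + 0.68) = arctan(0.207/0.68) = 16.93°
∠(j0.207) = 90.00°
∠G(j0.207) = − (16.93° + 90.00°) = -106.93°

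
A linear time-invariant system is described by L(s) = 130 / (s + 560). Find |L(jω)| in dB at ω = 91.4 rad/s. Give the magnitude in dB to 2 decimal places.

|j91.4 + 560| = √(91.4² + 560²) = 567.4
|L(j91.4)| = 130 / 567.4 = 0.22911
20 log₁₀(0.22911) = -12.799 dB

-12.80 dB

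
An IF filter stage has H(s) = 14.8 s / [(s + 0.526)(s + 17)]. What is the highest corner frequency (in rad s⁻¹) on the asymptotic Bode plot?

Break frequencies occur at each pole and zero magnitude: 0.526 rad s⁻¹, 17 rad s⁻¹.
The highest is 17 rad s⁻¹.

17 rad s⁻¹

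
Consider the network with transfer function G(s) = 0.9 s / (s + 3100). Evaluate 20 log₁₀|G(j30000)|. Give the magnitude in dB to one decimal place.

-1.0 dB

|j30000| = 3e+04
|j30000 + 3100| = √(30000² + 3100²) = 3.016e+04
|G(j30000)| = 0.9 × 3e+04 / 3.016e+04 = 0.89523
20 log₁₀(0.89523) = -0.96 dB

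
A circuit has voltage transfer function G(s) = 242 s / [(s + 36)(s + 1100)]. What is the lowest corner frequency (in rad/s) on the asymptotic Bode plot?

36 rad/s

Break frequencies occur at each pole and zero magnitude: 36 rad/s, 1100 rad/s.
The lowest is 36 rad/s.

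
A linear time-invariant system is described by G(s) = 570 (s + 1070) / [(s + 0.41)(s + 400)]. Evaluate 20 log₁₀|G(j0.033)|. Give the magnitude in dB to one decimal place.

71.4 dB

|j0.033 + 1070| = √(0.033² + 1070²) = 1070
|j0.033 + 0.41| = √(0.033² + 0.41²) = 0.4113
|j0.033 + 400| = √(0.033² + 400²) = 400
|G(j0.033)| = 570 × 1070 / (0.4113 × 400) = 3706.9
20 log₁₀(3706.9) = 71.38 dB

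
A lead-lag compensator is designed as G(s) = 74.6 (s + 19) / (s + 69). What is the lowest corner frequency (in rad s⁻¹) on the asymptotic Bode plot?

Break frequencies occur at each pole and zero magnitude: 19 rad s⁻¹, 69 rad s⁻¹.
The lowest is 19 rad s⁻¹.

19 rad s⁻¹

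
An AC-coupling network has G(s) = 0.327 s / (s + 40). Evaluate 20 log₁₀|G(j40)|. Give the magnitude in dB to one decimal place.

|j40| = 40
|j40 + 40| = √(40² + 40²) = 56.57
|G(j40)| = 0.327 × 40 / 56.57 = 0.23122
20 log₁₀(0.23122) = -12.72 dB

-12.7 dB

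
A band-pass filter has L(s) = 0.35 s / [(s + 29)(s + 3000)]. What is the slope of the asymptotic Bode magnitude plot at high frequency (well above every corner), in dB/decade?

-20 dB/decade

With 1 zero and 2 poles, the high-frequency asymptotic slope is 20 × (1 − 2) = -20 dB/decade.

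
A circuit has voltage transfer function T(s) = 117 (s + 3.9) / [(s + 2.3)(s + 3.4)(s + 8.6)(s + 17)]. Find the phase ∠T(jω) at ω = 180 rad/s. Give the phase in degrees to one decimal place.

∠(j180 + 3.9) = arctan(180/3.9) = 88.76°
∠(j180 + 2.3) = arctan(180/2.3) = 89.27°
∠(j180 + 3.4) = arctan(180/3.4) = 88.92°
∠(j180 + 8.6) = arctan(180/8.6) = 87.26°
∠(j180 + 17) = arctan(180/17) = 84.60°
∠T(j180) = 88.76° − (89.27° + 88.92° + 87.26° + 84.60°) = -261.30°

-261.3°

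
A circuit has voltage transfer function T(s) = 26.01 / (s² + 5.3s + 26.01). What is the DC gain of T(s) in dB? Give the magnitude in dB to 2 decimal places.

T(0) = 26.01 / 26.01 = 1
20 log₁₀(1) = 0.000 dB

0.00 dB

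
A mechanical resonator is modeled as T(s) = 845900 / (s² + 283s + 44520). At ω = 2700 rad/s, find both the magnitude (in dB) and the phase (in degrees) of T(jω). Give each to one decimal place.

|(j2700)² + 283(j2700) + 44520| = |-7.2455e+06 + j7.641e+05| = 7.286e+06
|T(j2700)| = 845900 / 7.286e+06 = 0.1161
20 log₁₀(0.1161) = -18.70 dB
∠[(j2700)² + 283(j2700) + 44520] = ∠[-7.2455e+06 + j7.641e+05] = 173.98°
∠T(j2700) = −173.98° = -173.98°

|T| = -18.7 dB, ∠T = -174.0 deg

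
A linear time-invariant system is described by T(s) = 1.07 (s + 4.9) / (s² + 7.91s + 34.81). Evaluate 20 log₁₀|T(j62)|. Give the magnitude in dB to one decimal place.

-35.2 dB

|j62 + 4.9| = √(62² + 4.9²) = 62.19
|(j62)² + 7.91(j62) + 34.81| = |-3809.2 + j490.42| = 3841
|T(j62)| = 1.07 × 62.19 / 3841 = 0.017327
20 log₁₀(0.017327) = -35.23 dB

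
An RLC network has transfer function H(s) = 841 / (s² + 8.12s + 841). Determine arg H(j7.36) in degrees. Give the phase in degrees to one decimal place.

-4.3°

∠[(j7.36)² + 8.12(j7.36) + 841] = ∠[786.83 + j59.763] = 4.34°
∠H(j7.36) = −4.34° = -4.34°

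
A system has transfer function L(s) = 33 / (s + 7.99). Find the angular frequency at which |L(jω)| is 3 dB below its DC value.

For a single-pole low-pass, the −3 dB point is at the pole: ω = 7.99 rad/sec.

7.99 rad/sec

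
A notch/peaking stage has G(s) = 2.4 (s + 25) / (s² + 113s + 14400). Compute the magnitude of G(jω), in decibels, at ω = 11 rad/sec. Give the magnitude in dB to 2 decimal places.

|j11 + 25| = √(11² + 25²) = 27.31
|(j11)² + 113(j11) + 14400| = |14279 + j1243| = 1.433e+04
|G(j11)| = 2.4 × 27.31 / 1.433e+04 = 0.0045734
20 log₁₀(0.0045734) = -46.795 dB

-46.80 dB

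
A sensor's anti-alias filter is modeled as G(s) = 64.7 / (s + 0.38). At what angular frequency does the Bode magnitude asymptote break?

0.38 rad s⁻¹

The single real pole at s = −0.38 gives a corner at ω = 0.38 rad s⁻¹.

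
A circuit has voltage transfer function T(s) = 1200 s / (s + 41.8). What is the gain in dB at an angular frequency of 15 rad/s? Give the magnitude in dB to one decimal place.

52.2 dB

|j15| = 15
|j15 + 41.8| = √(15² + 41.8²) = 44.41
|T(j15)| = 1200 × 15 / 44.41 = 405.31
20 log₁₀(405.31) = 52.16 dB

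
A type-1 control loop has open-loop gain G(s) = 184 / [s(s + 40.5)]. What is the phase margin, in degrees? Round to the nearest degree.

Gain crossover: |G(jω)| = 1 at ω ≈ 4.52 rad/s.
∠G(j4.52) = −90° − arctan(4.52/40.5) ≈ -96.36°
PM = 180° + (-96.36°) = 83.64°

84°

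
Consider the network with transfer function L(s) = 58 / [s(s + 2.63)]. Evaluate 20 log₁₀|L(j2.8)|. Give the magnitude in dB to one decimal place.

|j2.8 + 2.63| = √(2.8² + 2.63²) = 3.841
|j2.8| = 2.8
|L(j2.8)| = 58 / (3.841 × 2.8) = 5.3923
20 log₁₀(5.3923) = 14.64 dB

14.6 dB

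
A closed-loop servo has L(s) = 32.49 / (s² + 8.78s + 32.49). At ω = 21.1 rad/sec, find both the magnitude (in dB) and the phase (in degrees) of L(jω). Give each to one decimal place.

|(j21.1)² + 8.78(j21.1) + 32.49| = |-412.72 + j185.26| = 452.4
|L(j21.1)| = 32.49 / 452.4 = 0.071818
20 log₁₀(0.071818) = -22.88 dB
∠[(j21.1)² + 8.78(j21.1) + 32.49] = ∠[-412.72 + j185.26] = 155.83°
∠L(j21.1) = −155.83° = -155.83°

|L| = -22.9 dB, ∠L = -155.8°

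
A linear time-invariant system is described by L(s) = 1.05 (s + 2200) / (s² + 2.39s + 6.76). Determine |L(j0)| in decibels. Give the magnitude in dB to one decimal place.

L(0) = 1.05 × 2200 / 6.76 = 341.72
20 log₁₀(341.72) = 50.67 dB

50.7 dB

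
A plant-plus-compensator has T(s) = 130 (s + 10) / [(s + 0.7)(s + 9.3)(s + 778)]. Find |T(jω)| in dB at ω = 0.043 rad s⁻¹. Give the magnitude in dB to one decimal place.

-11.8 dB

|j0.043 + 10| = √(0.043² + 10²) = 10
|j0.043 + 0.7| = √(0.043² + 0.7²) = 0.7013
|j0.043 + 9.3| = √(0.043² + 9.3²) = 9.3
|j0.043 + 778| = √(0.043² + 778²) = 778
|T(j0.043)| = 130 × 10 / (0.7013 × 9.3 × 778) = 0.25619
20 log₁₀(0.25619) = -11.83 dB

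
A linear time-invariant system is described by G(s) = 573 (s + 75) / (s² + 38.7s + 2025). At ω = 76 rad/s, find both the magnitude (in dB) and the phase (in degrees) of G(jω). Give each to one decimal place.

|j76 + 75| = √(76² + 75²) = 106.8
|(j76)² + 38.7(j76) + 2025| = |-3751 + j2941.2| = 4767
|G(j76)| = 573 × 106.8 / 4767 = 12.836
20 log₁₀(12.836) = 22.17 dB
∠(j76 + 75) = arctan(76/75) = 45.38°
∠[(j76)² + 38.7(j76) + 2025] = ∠[-3751 + j2941.2] = 141.90°
∠G(j76) = 45.38° − 141.90° = -96.52°

|G| = 22.2 dB, ∠G = -96.5°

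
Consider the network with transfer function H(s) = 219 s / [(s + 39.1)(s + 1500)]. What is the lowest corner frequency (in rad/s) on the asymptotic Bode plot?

Break frequencies occur at each pole and zero magnitude: 39.1 rad/s, 1500 rad/s.
The lowest is 39.1 rad/s.

39.1 rad/s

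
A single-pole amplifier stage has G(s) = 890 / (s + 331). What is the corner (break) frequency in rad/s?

331 rad/s

The single real pole at s = −331 gives a corner at ω = 331 rad/s.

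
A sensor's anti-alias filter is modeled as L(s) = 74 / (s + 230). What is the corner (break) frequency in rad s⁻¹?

230 rad s⁻¹

The single real pole at s = −230 gives a corner at ω = 230 rad s⁻¹.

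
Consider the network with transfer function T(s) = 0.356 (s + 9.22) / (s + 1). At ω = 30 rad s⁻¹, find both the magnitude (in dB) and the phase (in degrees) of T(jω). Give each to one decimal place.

|j30 + 9.22| = √(30² + 9.22²) = 31.38
|j30 + 1| = √(30² + 1²) = 30.02
|T(j30)| = 0.356 × 31.38 / 30.02 = 0.37223
20 log₁₀(0.37223) = -8.58 dB
∠(j30 + 9.22) = arctan(30/9.22) = 72.92°
∠(j30 + 1) = arctan(30/1) = 88.09°
∠T(j30) = 72.92° − 88.09° = -15.17°

|T| = -8.6 dB, ∠T = -15.2 deg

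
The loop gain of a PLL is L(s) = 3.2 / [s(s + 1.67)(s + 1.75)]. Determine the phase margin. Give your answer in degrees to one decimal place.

36.1°

Gain crossover: |L(jω)| = 1 at ω ≈ 0.87 rad/sec.
∠L(j0.87) = −90° − arctan(0.87/1.67) − arctan(0.87/1.75) ≈ -143.93°
PM = 180° + (-143.93°) = 36.07°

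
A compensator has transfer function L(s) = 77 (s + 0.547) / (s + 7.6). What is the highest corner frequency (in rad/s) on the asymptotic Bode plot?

7.6 rad/s

Break frequencies occur at each pole and zero magnitude: 0.547 rad/s, 7.6 rad/s.
The highest is 7.6 rad/s.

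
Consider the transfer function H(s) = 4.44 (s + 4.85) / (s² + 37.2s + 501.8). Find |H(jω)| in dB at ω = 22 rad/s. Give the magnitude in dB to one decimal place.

|j22 + 4.85| = √(22² + 4.85²) = 22.53
|(j22)² + 37.2(j22) + 501.8| = |17.8 + j818.4| = 818.6
|H(j22)| = 4.44 × 22.53 / 818.6 = 0.12219
20 log₁₀(0.12219) = -18.26 dB

-18.3 dB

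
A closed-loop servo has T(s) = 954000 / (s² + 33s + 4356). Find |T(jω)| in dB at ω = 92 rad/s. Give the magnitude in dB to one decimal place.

45.4 dB

|(j92)² + 33(j92) + 4356| = |-4108 + j3036| = 5108
|T(j92)| = 954000 / 5108 = 186.76
20 log₁₀(186.76) = 45.43 dB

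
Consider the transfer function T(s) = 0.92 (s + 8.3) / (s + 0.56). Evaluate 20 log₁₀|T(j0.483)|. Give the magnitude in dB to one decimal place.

|j0.483 + 8.3| = √(0.483² + 8.3²) = 8.314
|j0.483 + 0.56| = √(0.483² + 0.56²) = 0.7395
|T(j0.483)| = 0.92 × 8.314 / 0.7395 = 10.343
20 log₁₀(10.343) = 20.29 dB

20.3 dB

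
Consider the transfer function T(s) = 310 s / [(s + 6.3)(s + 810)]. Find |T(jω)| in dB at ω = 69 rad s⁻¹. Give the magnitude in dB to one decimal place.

|j69| = 69
|j69 + 6.3| = √(69² + 6.3²) = 69.29
|j69 + 810| = √(69² + 810²) = 812.9
|T(j69)| = 310 × 69 / (69.29 × 812.9) = 0.37976
20 log₁₀(0.37976) = -8.41 dB

-8.4 dB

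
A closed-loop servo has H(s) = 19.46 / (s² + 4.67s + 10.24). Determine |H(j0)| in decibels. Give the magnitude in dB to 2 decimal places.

H(0) = 19.46 / 10.24 = 1.9004
20 log₁₀(1.9004) = 5.577 dB

5.58 dB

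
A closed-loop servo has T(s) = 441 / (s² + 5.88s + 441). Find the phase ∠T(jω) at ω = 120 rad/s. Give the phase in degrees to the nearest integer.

-177 deg

∠[(j120)² + 5.88(j120) + 441] = ∠[-13959 + j705.6] = 177.11°
∠T(j120) = −177.11° = -177.11°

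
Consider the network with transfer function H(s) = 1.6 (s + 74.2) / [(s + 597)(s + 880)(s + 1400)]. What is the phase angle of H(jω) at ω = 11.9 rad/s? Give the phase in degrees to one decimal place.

∠(j11.9 + 74.2) = arctan(11.9/74.2) = 9.11°
∠(j11.9 + 597) = arctan(11.9/597) = 1.14°
∠(j11.9 + 880) = arctan(11.9/880) = 0.77°
∠(j11.9 + 1400) = arctan(11.9/1400) = 0.49°
∠H(j11.9) = 9.11° − (1.14° + 0.77° + 0.49°) = 6.71°

6.7 deg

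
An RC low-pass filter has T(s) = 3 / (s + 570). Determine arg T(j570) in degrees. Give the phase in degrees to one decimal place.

-45.0°

∠(j570 + 570) = arctan(570/570) = 45.00°
∠T(j570) = −45.00° = -45.00°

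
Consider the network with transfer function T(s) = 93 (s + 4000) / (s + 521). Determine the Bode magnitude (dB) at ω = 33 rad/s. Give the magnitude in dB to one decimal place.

57.1 dB

|j33 + 4000| = √(33² + 4000²) = 4000
|j33 + 521| = √(33² + 521²) = 522
|T(j33)| = 93 × 4000 / 522 = 712.61
20 log₁₀(712.61) = 57.06 dB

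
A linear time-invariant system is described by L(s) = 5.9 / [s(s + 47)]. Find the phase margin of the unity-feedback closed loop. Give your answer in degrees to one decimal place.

89.8°

Gain crossover: |L(jω)| = 1 at ω ≈ 0.126 rad/s.
∠L(j0.126) = −90° − arctan(0.126/47) ≈ -90.15°
PM = 180° + (-90.15°) = 89.85°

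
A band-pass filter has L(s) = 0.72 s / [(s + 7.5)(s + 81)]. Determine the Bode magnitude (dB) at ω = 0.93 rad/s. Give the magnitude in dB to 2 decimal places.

-59.22 dB

|j0.93| = 0.93
|j0.93 + 7.5| = √(0.93² + 7.5²) = 7.557
|j0.93 + 81| = √(0.93² + 81²) = 81.01
|L(j0.93)| = 0.72 × 0.93 / (7.557 × 81.01) = 0.0010938
20 log₁₀(0.0010938) = -59.221 dB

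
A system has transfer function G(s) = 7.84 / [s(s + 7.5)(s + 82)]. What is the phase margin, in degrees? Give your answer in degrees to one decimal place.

Gain crossover: |G(jω)| = 1 at ω ≈ 0.0127 rad/sec.
∠G(j0.0127) = −90° − arctan(0.0127/7.5) − arctan(0.0127/82) ≈ -90.11°
PM = 180° + (-90.11°) = 89.89°

89.9 deg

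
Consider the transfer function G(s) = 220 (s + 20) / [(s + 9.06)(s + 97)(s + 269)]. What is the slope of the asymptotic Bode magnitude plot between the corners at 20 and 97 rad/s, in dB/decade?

0 dB/decade

In this band the factors already past their corner are: zero at 20, pole at 9.06; net slope = 0 dB/decade.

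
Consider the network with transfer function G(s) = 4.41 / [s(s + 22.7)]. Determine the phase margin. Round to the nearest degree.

Gain crossover: |G(jω)| = 1 at ω ≈ 0.194 rad/s.
∠G(j0.194) = −90° − arctan(0.194/22.7) ≈ -90.49°
PM = 180° + (-90.49°) = 89.51°

90 deg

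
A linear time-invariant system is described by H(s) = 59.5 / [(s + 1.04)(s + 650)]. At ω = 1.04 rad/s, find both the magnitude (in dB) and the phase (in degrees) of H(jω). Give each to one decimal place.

|j1.04 + 1.04| = √(1.04² + 1.04²) = 1.471
|j1.04 + 650| = √(1.04² + 650²) = 650
|H(j1.04)| = 59.5 / (1.471 × 650) = 0.062238
20 log₁₀(0.062238) = -24.12 dB
∠(j1.04 + 1.04) = arctan(1.04/1.04) = 45.00°
∠(j1.04 + 650) = arctan(1.04/650) = 0.09°
∠H(j1.04) = − (45.00° + 0.09°) = -45.09°

|H| = -24.1 dB, ∠H = -45.1°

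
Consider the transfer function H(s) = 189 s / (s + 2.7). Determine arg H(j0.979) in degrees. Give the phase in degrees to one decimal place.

70.1°

∠(j0.979) = 90.00°
∠(j0.979 + 2.7) = arctan(0.979/2.7) = 19.93°
∠H(j0.979) = 90.00° − 19.93° = 70.07°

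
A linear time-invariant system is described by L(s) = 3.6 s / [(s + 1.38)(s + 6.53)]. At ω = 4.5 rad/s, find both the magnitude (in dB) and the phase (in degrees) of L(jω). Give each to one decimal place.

|j4.5| = 4.5
|j4.5 + 1.38| = √(4.5² + 1.38²) = 4.707
|j4.5 + 6.53| = √(4.5² + 6.53²) = 7.93
|L(j4.5)| = 3.6 × 4.5 / (4.707 × 7.93) = 0.434
20 log₁₀(0.434) = -7.25 dB
∠(j4.5) = 90.00°
∠(j4.5 + 1.38) = arctan(4.5/1.38) = 72.95°
∠(j4.5 + 6.53) = arctan(4.5/6.53) = 34.57°
∠L(j4.5) = 90.00° − (72.95° + 34.57°) = -17.52°

|L| = -7.3 dB, ∠L = -17.5°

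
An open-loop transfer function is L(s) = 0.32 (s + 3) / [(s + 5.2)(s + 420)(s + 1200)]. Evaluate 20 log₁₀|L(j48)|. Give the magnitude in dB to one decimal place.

|j48 + 3| = √(48² + 3²) = 48.09
|j48 + 5.2| = √(48² + 5.2²) = 48.28
|j48 + 420| = √(48² + 420²) = 422.7
|j48 + 1200| = √(48² + 1200²) = 1201
|L(j48)| = 0.32 × 48.09 / (48.28 × 422.7 × 1201) = 6.2787e-07
20 log₁₀(6.2787e-07) = -124.04 dB

-124.0 dB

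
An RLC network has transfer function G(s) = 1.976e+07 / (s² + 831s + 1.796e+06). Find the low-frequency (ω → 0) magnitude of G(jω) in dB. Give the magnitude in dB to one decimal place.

20.8 dB

G(0) = 1.976e+07 / 1.796e+06 = 11.002
20 log₁₀(11.002) = 20.83 dB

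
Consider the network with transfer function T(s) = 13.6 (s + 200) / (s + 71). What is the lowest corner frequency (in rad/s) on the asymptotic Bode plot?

71 rad/s

Break frequencies occur at each pole and zero magnitude: 71 rad/s, 200 rad/s.
The lowest is 71 rad/s.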